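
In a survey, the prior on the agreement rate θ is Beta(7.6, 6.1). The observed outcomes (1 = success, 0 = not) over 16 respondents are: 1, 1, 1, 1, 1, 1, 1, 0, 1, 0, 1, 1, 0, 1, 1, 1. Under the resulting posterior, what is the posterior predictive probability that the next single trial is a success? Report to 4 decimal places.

The Beta prior is conjugate to a Binomial/Bernoulli likelihood; the update adds successes to α and failures to β.
Posterior: Beta(α+k, β+n−k) = Beta(7.6+13, 6.1+3) = Beta(20.6, 9.1).
For a single future Bernoulli trial, P(success | data) = α/(α+β) = 0.6936.

0.6936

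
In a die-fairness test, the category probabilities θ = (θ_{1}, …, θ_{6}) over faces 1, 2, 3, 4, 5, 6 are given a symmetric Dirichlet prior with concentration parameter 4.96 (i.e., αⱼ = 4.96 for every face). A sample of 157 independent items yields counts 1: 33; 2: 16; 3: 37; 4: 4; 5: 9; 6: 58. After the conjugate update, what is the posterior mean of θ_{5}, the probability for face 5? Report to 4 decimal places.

The Dirichlet prior is conjugate to the Multinomial likelihood: each posterior αⱼ = prior αⱼ + observed count nⱼ.
Posterior concentration: (37.96, 20.96, 41.96, 8.96, 13.96, 62.96), total = 186.76.
E[θ_{5}|data] = α_{5}/Σα = 13.96/186.76 = 0.0747.

0.0747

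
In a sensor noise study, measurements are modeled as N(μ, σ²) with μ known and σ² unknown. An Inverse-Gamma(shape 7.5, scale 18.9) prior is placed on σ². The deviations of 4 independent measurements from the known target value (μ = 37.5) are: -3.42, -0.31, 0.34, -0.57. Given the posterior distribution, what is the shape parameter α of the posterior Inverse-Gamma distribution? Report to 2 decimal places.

With known mean μ and an Inverse-Gamma(α, β) prior on σ², the Normal likelihood is conjugate: posterior is Inv-Gamma(α + n/2, β + Σ(xᵢ−μ)²/2).
Σ(xᵢ−μ)² = (-3.42)² + (-0.31)² + (0.34)² + (-0.57)² = 12.2330.
Posterior: Inv-Gamma(7.5 + 4/2, 18.9 + 12.2330/2) = Inv-Gamma(9.50, 25.01650).
Posterior α = 9.50.

9.50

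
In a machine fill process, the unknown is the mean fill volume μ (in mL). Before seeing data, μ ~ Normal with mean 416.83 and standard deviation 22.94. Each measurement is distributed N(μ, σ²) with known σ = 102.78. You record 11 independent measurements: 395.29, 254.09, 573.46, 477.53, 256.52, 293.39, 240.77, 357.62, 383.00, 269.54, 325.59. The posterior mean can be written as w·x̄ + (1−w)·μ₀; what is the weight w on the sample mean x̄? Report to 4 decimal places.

For Normal data with known variance σ², a Normal(μ₀, σ₀²) prior on μ is conjugate. Posterior precision = 1/σ₀² + n/σ²; posterior mean is the precision-weighted average of μ₀ and x̄.
σ₀² = 22.94² = 526.2436, σ² = 102.78² = 10563.7284. Prior precision 1/σ₀² = 1/526.2436; data precision n/σ² = 11/10563.7284.
w = (n/σ²)/(1/σ₀² + n/σ²) = n·σ₀²/(σ² + n·σ₀²) = 11·526.2436/(10563.7284 + 11·526.2436) = 5788.6796/16352.408 = 0.3540.

0.3540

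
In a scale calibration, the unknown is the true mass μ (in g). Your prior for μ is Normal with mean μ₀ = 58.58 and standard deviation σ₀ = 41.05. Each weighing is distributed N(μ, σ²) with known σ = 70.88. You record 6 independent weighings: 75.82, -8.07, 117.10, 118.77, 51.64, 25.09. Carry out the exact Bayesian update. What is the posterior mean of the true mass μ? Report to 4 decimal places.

61.7944

For Normal data with known variance σ², a Normal(μ₀, σ₀²) prior on μ is conjugate. Posterior precision = 1/σ₀² + n/σ²; posterior mean is the precision-weighted average of μ₀ and x̄.
Σxᵢ = 75.82 + (-8.07) + 117.10 + 118.77 + 51.64 + 25.09 = 380.35, so n·x̄ = 380.35.
σ₀² = 41.05² = 1685.1025, σ² = 70.88² = 5023.9744; σ² + n·σ₀² = 5023.9744 + 6·1685.1025 = 15134.5894.
Posterior mean = (μ₀/σ₀² + n·x̄/σ²)/(1/σ₀² + n/σ²) = (σ²·μ₀ + σ₀²·n·x̄)/(σ² + n·σ₀²) = (5023.9744·58.58 + 1685.1025·380.35)/15134.5894 = 935233.156227/15134.5894 = 61.7944.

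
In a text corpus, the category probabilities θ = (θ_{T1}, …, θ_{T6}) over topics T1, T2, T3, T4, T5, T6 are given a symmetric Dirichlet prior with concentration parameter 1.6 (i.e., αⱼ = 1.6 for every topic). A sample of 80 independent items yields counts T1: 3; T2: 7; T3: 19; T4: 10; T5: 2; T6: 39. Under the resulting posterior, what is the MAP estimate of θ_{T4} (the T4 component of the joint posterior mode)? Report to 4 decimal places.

0.1268

The Dirichlet prior is conjugate to the Multinomial likelihood: each posterior αⱼ = prior αⱼ + observed count nⱼ.
Posterior concentration: (4.6, 8.6, 20.6, 11.6, 3.6, 40.6), total = 89.6.
Joint mode component: (α_{T4}−1)/(Σα−K) = 10.6/83.6 = 0.1268.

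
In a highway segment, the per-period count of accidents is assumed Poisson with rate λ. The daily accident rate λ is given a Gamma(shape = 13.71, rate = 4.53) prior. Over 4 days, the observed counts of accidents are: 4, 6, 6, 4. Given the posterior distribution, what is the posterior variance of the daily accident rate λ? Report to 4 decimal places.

0.4633

With a Gamma(shape α, rate β) prior, the Poisson likelihood is conjugate: the posterior is Gamma(α + ΣXᵢ, β + n).
Sum of counts S = 20 over n = 4 days.
Posterior: Gamma(α+S, β+n) = Gamma(13.71+20, 4.53+4) = Gamma(33.71, 8.53).
Var = α/β² = 33.71/8.53² = 0.4633.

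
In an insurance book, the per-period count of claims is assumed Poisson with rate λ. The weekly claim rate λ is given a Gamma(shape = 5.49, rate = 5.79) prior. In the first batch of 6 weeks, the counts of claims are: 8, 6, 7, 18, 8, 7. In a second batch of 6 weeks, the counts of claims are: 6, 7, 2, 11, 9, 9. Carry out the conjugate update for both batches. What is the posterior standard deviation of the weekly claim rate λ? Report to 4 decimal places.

With a Gamma(shape α, rate β) prior, the Poisson likelihood is conjugate: the posterior is Gamma(α + ΣXᵢ, β + n).
Batch 1: sum of counts S = 54 over n = 6 weeks.
After batch 1: Gamma(α+S, β+n) = Gamma(5.49+54, 5.79+6) = Gamma(59.49, 11.79).
Batch 2: sum of counts S = 44 over n = 6 weeks.
After batch 2: Gamma(α+S, β+n) = Gamma(59.49+44, 11.79+6) = Gamma(103.49, 17.79).
SD = √α/β = √103.49/17.79 = 0.5718.

0.5718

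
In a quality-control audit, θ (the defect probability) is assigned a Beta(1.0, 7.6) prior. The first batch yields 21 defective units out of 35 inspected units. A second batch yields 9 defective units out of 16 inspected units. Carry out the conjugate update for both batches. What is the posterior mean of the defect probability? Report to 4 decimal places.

The Beta prior is conjugate to a Binomial/Bernoulli likelihood; the update adds successes to α and failures to β.
After batch 1: Beta(1.0+21, 7.6+14) = Beta(22.0, 21.6).
After batch 2: Beta(22.0+9, 21.6+7) = Beta(31.0, 28.6).
Posterior mean = α/(α+β) = 31.0/59.6 = 0.5201.

0.5201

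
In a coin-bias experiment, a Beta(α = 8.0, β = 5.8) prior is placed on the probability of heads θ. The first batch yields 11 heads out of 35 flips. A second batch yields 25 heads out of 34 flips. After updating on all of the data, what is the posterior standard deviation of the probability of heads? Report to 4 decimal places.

The Beta prior is conjugate to a Binomial/Bernoulli likelihood; the update adds successes to α and failures to β.
After batch 1: Beta(8.0+11, 5.8+24) = Beta(19.0, 29.8).
After batch 2: Beta(19.0+25, 29.8+9) = Beta(44.0, 38.8).
Var = αβ/((α+β)²(α+β+1)) = 44.0·38.8/(82.8²·83.8) = 0.00297153; SD = √0.00297153 = 0.0545.

0.0545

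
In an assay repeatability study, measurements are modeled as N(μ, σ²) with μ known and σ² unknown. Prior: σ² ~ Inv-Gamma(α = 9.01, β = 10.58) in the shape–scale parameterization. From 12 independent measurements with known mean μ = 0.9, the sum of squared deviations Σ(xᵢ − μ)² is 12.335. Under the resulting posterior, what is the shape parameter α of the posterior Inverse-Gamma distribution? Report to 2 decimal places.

With known mean μ and an Inverse-Gamma(α, β) prior on σ², the Normal likelihood is conjugate: posterior is Inv-Gamma(α + n/2, β + Σ(xᵢ−μ)²/2).
Posterior: Inv-Gamma(9.01 + 12/2, 10.58 + 12.335/2) = Inv-Gamma(15.01, 16.7475).
Posterior α = 15.01.

15.01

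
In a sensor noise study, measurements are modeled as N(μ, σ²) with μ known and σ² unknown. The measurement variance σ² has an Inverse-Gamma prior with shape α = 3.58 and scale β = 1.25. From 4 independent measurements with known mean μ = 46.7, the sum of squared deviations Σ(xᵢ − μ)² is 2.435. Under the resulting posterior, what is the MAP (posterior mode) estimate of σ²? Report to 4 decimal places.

With known mean μ and an Inverse-Gamma(α, β) prior on σ², the Normal likelihood is conjugate: posterior is Inv-Gamma(α + n/2, β + Σ(xᵢ−μ)²/2).
Posterior: Inv-Gamma(3.58 + 4/2, 1.25 + 2.435/2) = Inv-Gamma(5.58, 2.4675).
Mode = β/(α+1) = 2.4675/6.58 = 0.3750.

0.3750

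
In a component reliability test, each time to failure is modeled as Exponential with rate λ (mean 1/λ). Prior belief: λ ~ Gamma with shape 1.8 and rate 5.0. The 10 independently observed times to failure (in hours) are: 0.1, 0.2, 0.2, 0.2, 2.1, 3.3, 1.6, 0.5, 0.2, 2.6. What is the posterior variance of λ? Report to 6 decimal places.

0.046094

With a Gamma(shape α, rate β) prior on the exponential rate λ, the posterior after n observations with total T = Σxᵢ is Gamma(α+n, β+T).
Sum of observations T = 11.0 hours; n = 10.
Posterior: Gamma(1.8+10, 5.0+11.0) = Gamma(11.8, 16.0).
Var = α/β² = 0.046094.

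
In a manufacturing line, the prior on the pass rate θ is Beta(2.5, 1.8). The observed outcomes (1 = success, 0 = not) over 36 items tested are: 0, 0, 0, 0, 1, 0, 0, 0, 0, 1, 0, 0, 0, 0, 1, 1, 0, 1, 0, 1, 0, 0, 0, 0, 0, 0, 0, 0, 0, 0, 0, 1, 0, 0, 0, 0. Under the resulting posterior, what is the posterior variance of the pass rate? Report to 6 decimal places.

The Beta prior is conjugate to a Binomial/Bernoulli likelihood; the update adds successes to α and failures to β.
Posterior: Beta(α+k, β+n−k) = Beta(2.5+7, 1.8+29) = Beta(9.5, 30.8).
Var = αβ/((α+β)²(α+β+1)) = 9.5·30.8/(40.3²·41.3) = 0.004362.

0.004362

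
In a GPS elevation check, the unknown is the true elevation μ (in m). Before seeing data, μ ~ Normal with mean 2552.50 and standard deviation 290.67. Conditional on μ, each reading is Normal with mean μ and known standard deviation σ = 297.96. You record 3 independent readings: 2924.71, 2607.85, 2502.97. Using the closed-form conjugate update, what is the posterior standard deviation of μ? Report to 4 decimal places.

148.0431

For Normal data with known variance σ², a Normal(μ₀, σ₀²) prior on μ is conjugate. Posterior precision = 1/σ₀² + n/σ²; posterior mean is the precision-weighted average of μ₀ and x̄.
σ₀² = 290.67² = 84489.0489, σ² = 297.96² = 88780.1616; σ² + n·σ₀² = 88780.1616 + 3·84489.0489 = 342247.3083.
Posterior precision = 1/σ₀² + n/σ² = 1/84489.0489 + 3/88780.1616 = (σ² + n·σ₀²)/(σ₀²σ²) = 342247.3083/(84489.0489·88780.1616); posterior variance σₙ² = σ₀²σ²/(σ² + n·σ₀²) = 84489.0489·88780.1616/342247.3083 = 21916.757949.
Posterior SD = √σₙ² = √(84489.0489·88780.1616/342247.3083) = 148.0431.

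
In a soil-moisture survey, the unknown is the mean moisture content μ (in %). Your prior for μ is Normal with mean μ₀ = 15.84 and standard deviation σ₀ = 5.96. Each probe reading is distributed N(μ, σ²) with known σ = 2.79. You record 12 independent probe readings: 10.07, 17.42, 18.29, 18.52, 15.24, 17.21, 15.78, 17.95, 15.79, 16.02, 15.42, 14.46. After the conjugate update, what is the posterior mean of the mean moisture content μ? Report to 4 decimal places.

16.0110

For Normal data with known variance σ², a Normal(μ₀, σ₀²) prior on μ is conjugate. Posterior precision = 1/σ₀² + n/σ²; posterior mean is the precision-weighted average of μ₀ and x̄.
Σxᵢ = 10.07 + 17.42 + 18.29 + 18.52 + 15.24 + 17.21 + 15.78 + 17.95 + 15.79 + 16.02 + 15.42 + 14.46 = 192.17, so n·x̄ = 192.17.
σ₀² = 5.96² = 35.5216, σ² = 2.79² = 7.7841; σ² + n·σ₀² = 7.7841 + 12·35.5216 = 434.0433.
Posterior mean = (μ₀/σ₀² + n·x̄/σ²)/(1/σ₀² + n/σ²) = (σ²·μ₀ + σ₀²·n·x̄)/(σ² + n·σ₀²) = (7.7841·15.84 + 35.5216·192.17)/434.0433 = 6949.486016/434.0433 = 16.0110.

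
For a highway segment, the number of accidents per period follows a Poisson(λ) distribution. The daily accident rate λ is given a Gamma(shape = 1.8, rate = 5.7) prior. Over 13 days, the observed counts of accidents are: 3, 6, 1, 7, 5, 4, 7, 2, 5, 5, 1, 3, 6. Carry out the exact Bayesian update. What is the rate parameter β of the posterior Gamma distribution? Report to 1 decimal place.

18.7

With a Gamma(shape α, rate β) prior, the Poisson likelihood is conjugate: the posterior is Gamma(α + ΣXᵢ, β + n).
Sum of counts S = 55 over n = 13 days.
Posterior: Gamma(α+S, β+n) = Gamma(1.8+55, 5.7+13) = Gamma(56.8, 18.7).
Posterior β = 18.7.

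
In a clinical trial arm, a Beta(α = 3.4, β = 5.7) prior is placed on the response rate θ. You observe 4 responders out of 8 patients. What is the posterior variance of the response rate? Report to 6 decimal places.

The Beta prior is conjugate to a Binomial/Bernoulli likelihood; the update adds successes to α and failures to β.
Posterior: Beta(α+k, β+n−k) = Beta(3.4+4, 5.7+4) = Beta(7.4, 9.7).
Var = αβ/((α+β)²(α+β+1)) = 7.4·9.7/(17.1²·18.1) = 0.013562.

0.013562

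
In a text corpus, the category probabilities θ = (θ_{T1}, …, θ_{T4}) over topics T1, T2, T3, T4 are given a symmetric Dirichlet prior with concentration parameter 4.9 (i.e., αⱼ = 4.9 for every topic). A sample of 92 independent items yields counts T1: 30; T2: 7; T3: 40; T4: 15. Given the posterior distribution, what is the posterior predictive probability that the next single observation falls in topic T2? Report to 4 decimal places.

0.1066

The Dirichlet prior is conjugate to the Multinomial likelihood: each posterior αⱼ = prior αⱼ + observed count nⱼ.
Posterior concentration: (34.9, 11.9, 44.9, 19.9), total = 111.6.
P(next = T2 | data) = α_{T2}/Σα = 0.1066.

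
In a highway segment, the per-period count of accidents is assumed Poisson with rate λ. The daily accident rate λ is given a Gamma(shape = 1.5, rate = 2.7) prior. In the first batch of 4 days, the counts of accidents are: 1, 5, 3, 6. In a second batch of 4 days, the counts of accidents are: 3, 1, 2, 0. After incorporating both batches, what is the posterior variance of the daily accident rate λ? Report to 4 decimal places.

With a Gamma(shape α, rate β) prior, the Poisson likelihood is conjugate: the posterior is Gamma(α + ΣXᵢ, β + n).
Batch 1: sum of counts S = 15 over n = 4 days.
After batch 1: Gamma(α+S, β+n) = Gamma(1.5+15, 2.7+4) = Gamma(16.5, 6.7).
Batch 2: sum of counts S = 6 over n = 4 days.
After batch 2: Gamma(α+S, β+n) = Gamma(16.5+6, 6.7+4) = Gamma(22.5, 10.7).
Var = α/β² = 22.5/10.7² = 0.1965.

0.1965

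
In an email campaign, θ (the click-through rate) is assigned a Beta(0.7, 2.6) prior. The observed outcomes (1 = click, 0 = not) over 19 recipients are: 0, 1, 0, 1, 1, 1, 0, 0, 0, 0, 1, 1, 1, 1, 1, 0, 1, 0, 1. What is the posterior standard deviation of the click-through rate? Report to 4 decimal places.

0.1035

The Beta prior is conjugate to a Binomial/Bernoulli likelihood; the update adds successes to α and failures to β.
Posterior: Beta(α+k, β+n−k) = Beta(0.7+11, 2.6+8) = Beta(11.7, 10.6).
Var = αβ/((α+β)²(α+β+1)) = 11.7·10.6/(22.3²·23.3) = 0.01070351; SD = √0.01070351 = 0.1035.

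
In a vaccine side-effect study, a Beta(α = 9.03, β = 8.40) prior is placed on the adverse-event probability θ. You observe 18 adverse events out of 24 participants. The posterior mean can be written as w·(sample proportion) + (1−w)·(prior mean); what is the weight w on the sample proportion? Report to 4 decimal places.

0.5793

The Beta prior is conjugate to a Binomial/Bernoulli likelihood; the update adds successes to α and failures to β.
Posterior mean = (α₀+k)/(α₀+β₀+n) = [n/(α₀+β₀+n)]·(k/n) + [(α₀+β₀)/(α₀+β₀+n)]·α₀/(α₀+β₀), so only n and the prior enter the weight.
The weight on the data is w = n/(α₀+β₀+n) = 24/(9.03+8.40+24) = 24/41.43 = 0.5793.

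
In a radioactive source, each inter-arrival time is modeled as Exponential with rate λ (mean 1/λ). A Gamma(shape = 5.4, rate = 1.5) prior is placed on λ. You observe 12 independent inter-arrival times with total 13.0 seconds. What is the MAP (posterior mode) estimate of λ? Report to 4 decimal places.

With a Gamma(shape α, rate β) prior on the exponential rate λ, the posterior after n observations with total T = Σxᵢ is Gamma(α+n, β+T).
Posterior: Gamma(5.4+12, 1.5+13.0) = Gamma(17.4, 14.5).
Mode = (α−1)/β = 1.1310.

1.1310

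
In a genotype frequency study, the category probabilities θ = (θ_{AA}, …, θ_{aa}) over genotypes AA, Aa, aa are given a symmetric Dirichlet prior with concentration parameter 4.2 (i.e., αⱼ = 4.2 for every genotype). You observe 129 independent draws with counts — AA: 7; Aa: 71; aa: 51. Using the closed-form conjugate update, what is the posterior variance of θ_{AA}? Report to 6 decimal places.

0.000511

The Dirichlet prior is conjugate to the Multinomial likelihood: each posterior αⱼ = prior αⱼ + observed count nⱼ.
Posterior concentration: (11.2, 75.2, 55.2), total = 141.6.
Var[θ_j] = α_j(Σα−α_j)/((Σα)²(Σα+1)) = 11.2·130.4/(141.6²·142.6) = 0.000511.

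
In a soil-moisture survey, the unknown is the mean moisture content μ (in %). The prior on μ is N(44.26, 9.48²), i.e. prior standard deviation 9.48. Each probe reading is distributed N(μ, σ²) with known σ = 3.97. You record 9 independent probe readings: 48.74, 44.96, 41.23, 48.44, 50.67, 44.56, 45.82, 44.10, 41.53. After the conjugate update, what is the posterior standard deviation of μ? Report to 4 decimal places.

1.3106

For Normal data with known variance σ², a Normal(μ₀, σ₀²) prior on μ is conjugate. Posterior precision = 1/σ₀² + n/σ²; posterior mean is the precision-weighted average of μ₀ and x̄.
σ₀² = 9.48² = 89.8704, σ² = 3.97² = 15.7609; σ² + n·σ₀² = 15.7609 + 9·89.8704 = 824.5945.
Posterior precision = 1/σ₀² + n/σ² = 1/89.8704 + 9/15.7609 = (σ² + n·σ₀²)/(σ₀²σ²) = 824.5945/(89.8704·15.7609); posterior variance σₙ² = σ₀²σ²/(σ² + n·σ₀²) = 89.8704·15.7609/824.5945 = 1.717739.
Posterior SD = √σₙ² = √(89.8704·15.7609/824.5945) = 1.3106.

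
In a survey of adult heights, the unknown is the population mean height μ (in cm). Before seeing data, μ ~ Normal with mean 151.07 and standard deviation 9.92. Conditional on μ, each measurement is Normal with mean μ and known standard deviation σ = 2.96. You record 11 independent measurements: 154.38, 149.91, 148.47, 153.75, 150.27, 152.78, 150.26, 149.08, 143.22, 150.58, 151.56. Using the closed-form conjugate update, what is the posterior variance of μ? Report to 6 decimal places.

For Normal data with known variance σ², a Normal(μ₀, σ₀²) prior on μ is conjugate. Posterior precision = 1/σ₀² + n/σ²; posterior mean is the precision-weighted average of μ₀ and x̄.
σ₀² = 9.92² = 98.4064, σ² = 2.96² = 8.7616; σ² + n·σ₀² = 8.7616 + 11·98.4064 = 1091.232.
Posterior precision = 1/σ₀² + n/σ² = 1/98.4064 + 11/8.7616 = (σ² + n·σ₀²)/(σ₀²σ²) = 1091.232/(98.4064·8.7616); posterior variance σₙ² = σ₀²σ²/(σ² + n·σ₀²) = 98.4064·8.7616/1091.232 = 0.790114.

0.790114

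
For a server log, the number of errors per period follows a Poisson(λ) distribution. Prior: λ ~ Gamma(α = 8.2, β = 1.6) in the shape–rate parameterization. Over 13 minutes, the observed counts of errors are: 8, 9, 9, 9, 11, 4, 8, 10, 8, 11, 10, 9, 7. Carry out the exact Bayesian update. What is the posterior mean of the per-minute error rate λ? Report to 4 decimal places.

8.3014

With a Gamma(shape α, rate β) prior, the Poisson likelihood is conjugate: the posterior is Gamma(α + ΣXᵢ, β + n).
Sum of counts S = 113 over n = 13 minutes.
Posterior: Gamma(α+S, β+n) = Gamma(8.2+113, 1.6+13) = Gamma(121.2, 14.6).
Posterior mean = α/β = 121.2/14.6 = 8.3014.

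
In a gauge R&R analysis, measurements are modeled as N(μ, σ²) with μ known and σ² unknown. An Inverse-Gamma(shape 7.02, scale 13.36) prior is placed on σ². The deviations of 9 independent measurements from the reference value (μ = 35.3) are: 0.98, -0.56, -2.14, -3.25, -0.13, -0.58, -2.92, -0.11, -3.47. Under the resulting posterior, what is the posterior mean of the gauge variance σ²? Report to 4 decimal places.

With known mean μ and an Inverse-Gamma(α, β) prior on σ², the Normal likelihood is conjugate: posterior is Inv-Gamma(α + n/2, β + Σ(xᵢ−μ)²/2).
Σ(xᵢ−μ)² = (0.98)² + (-0.56)² + (-2.14)² + (-3.25)² + (-0.13)² + (-0.58)² + (-2.92)² + (-0.11)² + (-3.47)² = 37.3488.
Posterior: Inv-Gamma(7.02 + 9/2, 13.36 + 37.3488/2) = Inv-Gamma(11.52, 32.03440).
E[σ²|data] = β/(α−1) = 32.03440/10.52 = 3.0451.

3.0451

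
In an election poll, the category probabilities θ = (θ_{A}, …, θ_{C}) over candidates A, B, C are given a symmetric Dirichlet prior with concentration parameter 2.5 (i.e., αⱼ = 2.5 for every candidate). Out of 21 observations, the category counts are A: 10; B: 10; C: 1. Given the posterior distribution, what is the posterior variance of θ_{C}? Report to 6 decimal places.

0.003652

The Dirichlet prior is conjugate to the Multinomial likelihood: each posterior αⱼ = prior αⱼ + observed count nⱼ.
Posterior concentration: (12.5, 12.5, 3.5), total = 28.5.
Var[θ_j] = α_j(Σα−α_j)/((Σα)²(Σα+1)) = 3.5·25.0/(28.5²·29.5) = 0.003652.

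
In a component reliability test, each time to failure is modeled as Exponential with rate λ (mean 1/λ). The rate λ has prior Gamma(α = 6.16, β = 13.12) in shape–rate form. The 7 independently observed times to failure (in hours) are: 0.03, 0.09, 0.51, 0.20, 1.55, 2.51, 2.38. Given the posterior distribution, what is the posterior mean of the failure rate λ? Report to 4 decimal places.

0.6454

With a Gamma(shape α, rate β) prior on the exponential rate λ, the posterior after n observations with total T = Σxᵢ is Gamma(α+n, β+T).
Sum of observations T = 7.27 hours; n = 7.
Posterior: Gamma(6.16+7, 13.12+7.27) = Gamma(13.16, 20.39).
Posterior mean of λ = α/β = 13.16/20.39 = 0.6454.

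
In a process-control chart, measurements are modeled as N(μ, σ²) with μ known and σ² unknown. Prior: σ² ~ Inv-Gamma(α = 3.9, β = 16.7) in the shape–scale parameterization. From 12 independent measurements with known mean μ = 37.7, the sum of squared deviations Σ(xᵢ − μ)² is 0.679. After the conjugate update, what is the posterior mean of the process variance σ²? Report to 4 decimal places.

1.9146

With known mean μ and an Inverse-Gamma(α, β) prior on σ², the Normal likelihood is conjugate: posterior is Inv-Gamma(α + n/2, β + Σ(xᵢ−μ)²/2).
Posterior: Inv-Gamma(3.9 + 12/2, 16.7 + 0.679/2) = Inv-Gamma(9.90, 17.0395).
E[σ²|data] = β/(α−1) = 17.0395/8.90 = 1.9146.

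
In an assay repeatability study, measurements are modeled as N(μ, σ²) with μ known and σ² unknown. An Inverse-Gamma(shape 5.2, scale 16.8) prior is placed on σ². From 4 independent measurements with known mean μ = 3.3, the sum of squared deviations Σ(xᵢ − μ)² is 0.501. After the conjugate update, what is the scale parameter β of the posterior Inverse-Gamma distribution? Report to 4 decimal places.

With known mean μ and an Inverse-Gamma(α, β) prior on σ², the Normal likelihood is conjugate: posterior is Inv-Gamma(α + n/2, β + Σ(xᵢ−μ)²/2).
Posterior: Inv-Gamma(5.2 + 4/2, 16.8 + 0.501/2) = Inv-Gamma(7.20, 17.0505).
Posterior β = 17.0505.

17.0505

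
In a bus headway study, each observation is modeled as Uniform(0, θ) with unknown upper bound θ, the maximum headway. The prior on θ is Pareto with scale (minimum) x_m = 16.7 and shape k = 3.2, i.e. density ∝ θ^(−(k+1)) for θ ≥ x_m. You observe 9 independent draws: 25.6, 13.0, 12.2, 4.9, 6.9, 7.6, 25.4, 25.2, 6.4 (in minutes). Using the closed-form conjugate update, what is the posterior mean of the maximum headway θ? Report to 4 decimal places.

A Pareto(scale x_m, shape k) prior on the upper bound θ of Uniform(0, θ) is conjugate: posterior is Pareto(max(x_m, max xᵢ), k + n).
Sample maximum = 25.6; prior scale x_m = 16.7 → posterior scale = max = 25.6.
Posterior shape = 3.2 + 9 = 12.2.
E[θ|data] = k·x_m/(k−1) = 12.2·25.6/11.2 = 27.8857.

27.8857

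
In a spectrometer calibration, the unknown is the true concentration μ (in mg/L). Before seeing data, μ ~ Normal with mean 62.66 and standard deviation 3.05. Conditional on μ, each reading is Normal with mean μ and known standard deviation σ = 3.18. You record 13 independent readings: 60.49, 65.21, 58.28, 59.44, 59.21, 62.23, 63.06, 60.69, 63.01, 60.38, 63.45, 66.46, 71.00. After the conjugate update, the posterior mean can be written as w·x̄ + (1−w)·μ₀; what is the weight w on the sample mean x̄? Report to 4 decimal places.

For Normal data with known variance σ², a Normal(μ₀, σ₀²) prior on μ is conjugate. Posterior precision = 1/σ₀² + n/σ²; posterior mean is the precision-weighted average of μ₀ and x̄.
σ₀² = 3.05² = 9.3025, σ² = 3.18² = 10.1124. Prior precision 1/σ₀² = 1/9.3025; data precision n/σ² = 13/10.1124.
w = (n/σ²)/(1/σ₀² + n/σ²) = n·σ₀²/(σ² + n·σ₀²) = 13·9.3025/(10.1124 + 13·9.3025) = 120.9325/131.0449 = 0.9228.

0.9228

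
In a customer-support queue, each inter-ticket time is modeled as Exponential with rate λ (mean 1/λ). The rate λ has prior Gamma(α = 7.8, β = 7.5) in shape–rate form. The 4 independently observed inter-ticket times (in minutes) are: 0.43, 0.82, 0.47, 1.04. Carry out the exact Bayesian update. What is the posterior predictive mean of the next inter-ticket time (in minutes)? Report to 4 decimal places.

With a Gamma(shape α, rate β) prior on the exponential rate λ, the posterior after n observations with total T = Σxᵢ is Gamma(α+n, β+T).
Sum of observations T = 2.76 minutes; n = 4.
Posterior: Gamma(7.8+4, 7.5+2.76) = Gamma(11.8, 10.26).
The predictive distribution for the next observation is Lomax; its mean is β/(α−1) = 10.26/10.8 = 0.9500.

0.9500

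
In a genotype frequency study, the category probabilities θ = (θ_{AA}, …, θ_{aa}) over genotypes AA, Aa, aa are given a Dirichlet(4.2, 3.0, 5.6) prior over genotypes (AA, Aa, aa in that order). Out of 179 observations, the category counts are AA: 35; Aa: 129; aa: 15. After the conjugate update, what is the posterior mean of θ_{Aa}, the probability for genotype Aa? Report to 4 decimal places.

0.6882

The Dirichlet prior is conjugate to the Multinomial likelihood: each posterior αⱼ = prior αⱼ + observed count nⱼ.
Posterior concentration: (39.2, 132.0, 20.6), total = 191.8.
E[θ_{Aa}|data] = α_{Aa}/Σα = 132.0/191.8 = 0.6882.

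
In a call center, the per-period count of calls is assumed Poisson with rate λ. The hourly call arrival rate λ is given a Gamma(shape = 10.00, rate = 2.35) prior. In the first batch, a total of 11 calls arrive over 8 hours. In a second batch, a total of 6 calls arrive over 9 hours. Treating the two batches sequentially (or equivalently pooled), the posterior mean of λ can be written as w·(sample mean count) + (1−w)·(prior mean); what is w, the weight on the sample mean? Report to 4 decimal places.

With a Gamma(shape α, rate β) prior, the Poisson likelihood is conjugate: the posterior is Gamma(α + ΣXᵢ, β + n).
Total number of hours: n = 8 + 9 = 17.
Posterior mean = (α₀+S)/(β₀+n) = [n/(β₀+n)]·(S/n) + [β₀/(β₀+n)]·(α₀/β₀), so only n and β₀ enter the weight.
Weight on data w = n/(β₀+n) = 17/(2.35+17) = 17/19.35 = 0.8786.

0.8786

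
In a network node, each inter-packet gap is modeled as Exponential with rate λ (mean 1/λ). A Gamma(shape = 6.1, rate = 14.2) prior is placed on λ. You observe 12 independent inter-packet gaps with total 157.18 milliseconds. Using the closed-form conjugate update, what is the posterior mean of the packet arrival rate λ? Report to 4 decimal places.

0.1056

With a Gamma(shape α, rate β) prior on the exponential rate λ, the posterior after n observations with total T = Σxᵢ is Gamma(α+n, β+T).
Posterior: Gamma(6.1+12, 14.2+157.18) = Gamma(18.1, 171.38).
Posterior mean of λ = α/β = 18.1/171.38 = 0.1056.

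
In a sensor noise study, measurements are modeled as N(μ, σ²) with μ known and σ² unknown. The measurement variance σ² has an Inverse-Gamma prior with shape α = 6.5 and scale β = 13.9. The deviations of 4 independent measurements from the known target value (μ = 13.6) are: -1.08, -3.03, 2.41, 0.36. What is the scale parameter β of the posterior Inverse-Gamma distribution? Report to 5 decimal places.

With known mean μ and an Inverse-Gamma(α, β) prior on σ², the Normal likelihood is conjugate: posterior is Inv-Gamma(α + n/2, β + Σ(xᵢ−μ)²/2).
Σ(xᵢ−μ)² = (-1.08)² + (-3.03)² + (2.41)² + (0.36)² = 16.2850.
Posterior: Inv-Gamma(6.5 + 4/2, 13.9 + 16.2850/2) = Inv-Gamma(8.50, 22.04250).
Posterior β = 22.04250.

22.04250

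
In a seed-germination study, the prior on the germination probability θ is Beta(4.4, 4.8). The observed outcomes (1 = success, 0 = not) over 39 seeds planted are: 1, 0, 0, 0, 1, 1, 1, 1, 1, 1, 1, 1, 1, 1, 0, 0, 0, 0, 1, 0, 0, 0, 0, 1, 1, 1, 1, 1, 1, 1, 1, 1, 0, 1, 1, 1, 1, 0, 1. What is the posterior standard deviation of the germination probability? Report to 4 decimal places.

The Beta prior is conjugate to a Binomial/Bernoulli likelihood; the update adds successes to α and failures to β.
Posterior: Beta(α+k, β+n−k) = Beta(4.4+26, 4.8+13) = Beta(30.4, 17.8).
Var = αβ/((α+β)²(α+β+1)) = 30.4·17.8/(48.2²·49.2) = 0.00473407; SD = √0.00473407 = 0.0688.

0.0688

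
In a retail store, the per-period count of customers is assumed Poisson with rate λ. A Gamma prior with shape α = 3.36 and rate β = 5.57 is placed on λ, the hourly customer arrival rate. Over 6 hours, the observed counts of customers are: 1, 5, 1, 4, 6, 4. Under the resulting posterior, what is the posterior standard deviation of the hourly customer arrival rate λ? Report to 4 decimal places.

With a Gamma(shape α, rate β) prior, the Poisson likelihood is conjugate: the posterior is Gamma(α + ΣXᵢ, β + n).
Sum of counts S = 21 over n = 6 hours.
Posterior: Gamma(α+S, β+n) = Gamma(3.36+21, 5.57+6) = Gamma(24.36, 11.57).
SD = √α/β = √24.36/11.57 = 0.4266.

0.4266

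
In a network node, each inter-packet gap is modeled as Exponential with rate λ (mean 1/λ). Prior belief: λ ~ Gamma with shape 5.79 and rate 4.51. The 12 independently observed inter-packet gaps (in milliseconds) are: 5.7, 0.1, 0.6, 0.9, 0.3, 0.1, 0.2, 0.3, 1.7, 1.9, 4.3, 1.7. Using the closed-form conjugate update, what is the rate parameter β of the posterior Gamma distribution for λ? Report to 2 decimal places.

22.31

With a Gamma(shape α, rate β) prior on the exponential rate λ, the posterior after n observations with total T = Σxᵢ is Gamma(α+n, β+T).
Sum of observations T = 17.8 milliseconds; n = 12.
Posterior: Gamma(5.79+12, 4.51+17.8) = Gamma(17.79, 22.31).
Posterior β = 22.31.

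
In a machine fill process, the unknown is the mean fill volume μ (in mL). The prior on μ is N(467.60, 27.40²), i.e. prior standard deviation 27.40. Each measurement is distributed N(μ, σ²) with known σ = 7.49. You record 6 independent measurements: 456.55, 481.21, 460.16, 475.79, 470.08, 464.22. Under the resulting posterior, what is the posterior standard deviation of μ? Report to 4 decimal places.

3.0389

For Normal data with known variance σ², a Normal(μ₀, σ₀²) prior on μ is conjugate. Posterior precision = 1/σ₀² + n/σ²; posterior mean is the precision-weighted average of μ₀ and x̄.
σ₀² = 27.40² = 750.76, σ² = 7.49² = 56.1001; σ² + n·σ₀² = 56.1001 + 6·750.76 = 4560.6601.
Posterior precision = 1/σ₀² + n/σ² = 1/750.76 + 6/56.1001 = (σ² + n·σ₀²)/(σ₀²σ²) = 4560.6601/(750.76·56.1001); posterior variance σₙ² = σ₀²σ²/(σ² + n·σ₀²) = 750.76·56.1001/4560.6601 = 9.235003.
Posterior SD = √σₙ² = √(750.76·56.1001/4560.6601) = 3.0389.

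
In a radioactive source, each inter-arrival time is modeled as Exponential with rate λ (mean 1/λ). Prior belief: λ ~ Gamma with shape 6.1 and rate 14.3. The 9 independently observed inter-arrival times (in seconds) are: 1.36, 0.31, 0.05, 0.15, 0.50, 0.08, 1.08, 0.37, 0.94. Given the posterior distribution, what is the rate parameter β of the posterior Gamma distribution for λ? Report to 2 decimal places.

With a Gamma(shape α, rate β) prior on the exponential rate λ, the posterior after n observations with total T = Σxᵢ is Gamma(α+n, β+T).
Sum of observations T = 4.84 seconds; n = 9.
Posterior: Gamma(6.1+9, 14.3+4.84) = Gamma(15.1, 19.14).
Posterior β = 19.14.

19.14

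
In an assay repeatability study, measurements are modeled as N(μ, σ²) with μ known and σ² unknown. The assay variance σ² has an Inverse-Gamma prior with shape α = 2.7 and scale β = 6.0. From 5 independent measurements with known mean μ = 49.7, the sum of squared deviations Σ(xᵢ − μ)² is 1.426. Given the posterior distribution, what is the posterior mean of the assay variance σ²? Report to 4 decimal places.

With known mean μ and an Inverse-Gamma(α, β) prior on σ², the Normal likelihood is conjugate: posterior is Inv-Gamma(α + n/2, β + Σ(xᵢ−μ)²/2).
Posterior: Inv-Gamma(2.7 + 5/2, 6.0 + 1.426/2) = Inv-Gamma(5.20, 6.7130).
E[σ²|data] = β/(α−1) = 6.7130/4.20 = 1.5983.

1.5983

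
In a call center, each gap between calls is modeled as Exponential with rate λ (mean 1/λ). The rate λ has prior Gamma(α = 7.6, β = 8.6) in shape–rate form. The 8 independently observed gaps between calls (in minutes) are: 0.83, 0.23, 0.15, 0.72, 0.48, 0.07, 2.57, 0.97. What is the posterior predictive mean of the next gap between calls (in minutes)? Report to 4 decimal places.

With a Gamma(shape α, rate β) prior on the exponential rate λ, the posterior after n observations with total T = Σxᵢ is Gamma(α+n, β+T).
Sum of observations T = 6.02 minutes; n = 8.
Posterior: Gamma(7.6+8, 8.6+6.02) = Gamma(15.6, 14.62).
The predictive distribution for the next observation is Lomax; its mean is β/(α−1) = 14.62/14.6 = 1.0014.

1.0014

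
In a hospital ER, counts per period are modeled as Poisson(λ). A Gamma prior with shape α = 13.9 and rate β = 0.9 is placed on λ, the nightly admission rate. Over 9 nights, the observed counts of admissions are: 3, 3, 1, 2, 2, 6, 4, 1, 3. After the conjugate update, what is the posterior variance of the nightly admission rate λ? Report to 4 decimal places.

With a Gamma(shape α, rate β) prior, the Poisson likelihood is conjugate: the posterior is Gamma(α + ΣXᵢ, β + n).
Sum of counts S = 25 over n = 9 nights.
Posterior: Gamma(α+S, β+n) = Gamma(13.9+25, 0.9+9) = Gamma(38.9, 9.9).
Var = α/β² = 38.9/9.9² = 0.3969.

0.3969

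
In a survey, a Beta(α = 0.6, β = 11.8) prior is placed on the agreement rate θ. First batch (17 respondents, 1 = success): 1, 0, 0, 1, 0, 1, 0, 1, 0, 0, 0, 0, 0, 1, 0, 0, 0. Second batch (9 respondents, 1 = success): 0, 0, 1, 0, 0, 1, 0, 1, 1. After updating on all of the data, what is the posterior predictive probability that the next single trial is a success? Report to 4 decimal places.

0.2500

The Beta prior is conjugate to a Binomial/Bernoulli likelihood; the update adds successes to α and failures to β.
After batch 1: Beta(0.6+5, 11.8+12) = Beta(5.6, 23.8).
After batch 2: Beta(5.6+4, 23.8+5) = Beta(9.6, 28.8).
For a single future Bernoulli trial, P(success | data) = α/(α+β) = 0.2500.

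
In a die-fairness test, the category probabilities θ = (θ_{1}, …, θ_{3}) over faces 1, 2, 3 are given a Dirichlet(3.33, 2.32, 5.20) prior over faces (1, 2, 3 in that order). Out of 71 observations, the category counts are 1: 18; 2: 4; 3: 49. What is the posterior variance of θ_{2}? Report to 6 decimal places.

0.000860

The Dirichlet prior is conjugate to the Multinomial likelihood: each posterior αⱼ = prior αⱼ + observed count nⱼ.
Posterior concentration: (21.33, 6.32, 54.20), total = 81.85.
Var[θ_j] = α_j(Σα−α_j)/((Σα)²(Σα+1)) = 6.32·75.53/(81.85²·82.85) = 0.000860.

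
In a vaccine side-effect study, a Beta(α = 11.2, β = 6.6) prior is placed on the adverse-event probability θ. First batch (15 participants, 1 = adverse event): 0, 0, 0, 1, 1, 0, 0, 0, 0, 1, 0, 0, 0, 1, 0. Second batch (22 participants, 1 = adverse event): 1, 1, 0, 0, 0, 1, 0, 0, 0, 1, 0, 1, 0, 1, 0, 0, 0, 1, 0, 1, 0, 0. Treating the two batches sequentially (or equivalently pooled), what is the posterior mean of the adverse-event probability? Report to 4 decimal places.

0.4234

The Beta prior is conjugate to a Binomial/Bernoulli likelihood; the update adds successes to α and failures to β.
After batch 1: Beta(11.2+4, 6.6+11) = Beta(15.2, 17.6).
After batch 2: Beta(15.2+8, 17.6+14) = Beta(23.2, 31.6).
Posterior mean = α/(α+β) = 23.2/54.8 = 0.4234.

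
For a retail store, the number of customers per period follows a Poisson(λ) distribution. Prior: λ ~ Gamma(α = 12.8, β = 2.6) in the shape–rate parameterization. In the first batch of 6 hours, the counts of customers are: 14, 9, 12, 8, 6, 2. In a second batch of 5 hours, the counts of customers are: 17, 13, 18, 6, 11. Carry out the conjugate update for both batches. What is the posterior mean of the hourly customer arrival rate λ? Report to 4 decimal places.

With a Gamma(shape α, rate β) prior, the Poisson likelihood is conjugate: the posterior is Gamma(α + ΣXᵢ, β + n).
Batch 1: sum of counts S = 51 over n = 6 hours.
After batch 1: Gamma(α+S, β+n) = Gamma(12.8+51, 2.6+6) = Gamma(63.8, 8.6).
Batch 2: sum of counts S = 65 over n = 5 hours.
After batch 2: Gamma(α+S, β+n) = Gamma(63.8+65, 8.6+5) = Gamma(128.8, 13.6).
Posterior mean = α/β = 128.8/13.6 = 9.4706.

9.4706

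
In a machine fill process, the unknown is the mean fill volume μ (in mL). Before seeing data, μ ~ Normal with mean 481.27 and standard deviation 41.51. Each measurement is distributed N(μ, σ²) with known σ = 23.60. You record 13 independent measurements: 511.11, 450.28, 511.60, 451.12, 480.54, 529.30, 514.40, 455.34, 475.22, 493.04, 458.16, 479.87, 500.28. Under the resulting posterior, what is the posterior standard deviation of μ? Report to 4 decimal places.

For Normal data with known variance σ², a Normal(μ₀, σ₀²) prior on μ is conjugate. Posterior precision = 1/σ₀² + n/σ²; posterior mean is the precision-weighted average of μ₀ and x̄.
σ₀² = 41.51² = 1723.0801, σ² = 23.60² = 556.96; σ² + n·σ₀² = 556.96 + 13·1723.0801 = 22957.0013.
Posterior precision = 1/σ₀² + n/σ² = 1/1723.0801 + 13/556.96 = (σ² + n·σ₀²)/(σ₀²σ²) = 22957.0013/(1723.0801·556.96); posterior variance σₙ² = σ₀²σ²/(σ² + n·σ₀²) = 1723.0801·556.96/22957.0013 = 41.803661.
Posterior SD = √σₙ² = √(1723.0801·556.96/22957.0013) = 6.4656.

6.4656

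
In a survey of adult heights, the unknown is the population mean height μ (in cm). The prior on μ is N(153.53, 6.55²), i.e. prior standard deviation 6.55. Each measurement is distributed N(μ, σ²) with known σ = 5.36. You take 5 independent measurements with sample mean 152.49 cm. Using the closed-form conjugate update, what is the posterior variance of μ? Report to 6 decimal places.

For Normal data with known variance σ², a Normal(μ₀, σ₀²) prior on μ is conjugate. Posterior precision = 1/σ₀² + n/σ²; posterior mean is the precision-weighted average of μ₀ and x̄.
σ₀² = 6.55² = 42.9025, σ² = 5.36² = 28.7296; σ² + n·σ₀² = 28.7296 + 5·42.9025 = 243.2421.
Posterior precision = 1/σ₀² + n/σ² = 1/42.9025 + 5/28.7296 = (σ² + n·σ₀²)/(σ₀²σ²) = 243.2421/(42.9025·28.7296); posterior variance σₙ² = σ₀²σ²/(σ² + n·σ₀²) = 42.9025·28.7296/243.2421 = 5.067263.

5.067263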